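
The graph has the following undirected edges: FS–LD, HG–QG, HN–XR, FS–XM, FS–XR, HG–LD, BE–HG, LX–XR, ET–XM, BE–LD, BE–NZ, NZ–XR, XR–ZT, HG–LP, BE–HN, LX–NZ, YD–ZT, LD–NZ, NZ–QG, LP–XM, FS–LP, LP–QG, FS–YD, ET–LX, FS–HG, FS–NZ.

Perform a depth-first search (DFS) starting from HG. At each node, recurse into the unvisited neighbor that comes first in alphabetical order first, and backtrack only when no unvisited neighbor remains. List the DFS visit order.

HG BE HN XR FS LD NZ LX ET XM LP QG YD ZT

Visit HG
HG → BE
BE → HN
HN → XR
XR → FS
FS → LD
LD → NZ
NZ → LX
LX → ET
ET → XM
XM → LP
LP → QG
FS → YD
YD → ZT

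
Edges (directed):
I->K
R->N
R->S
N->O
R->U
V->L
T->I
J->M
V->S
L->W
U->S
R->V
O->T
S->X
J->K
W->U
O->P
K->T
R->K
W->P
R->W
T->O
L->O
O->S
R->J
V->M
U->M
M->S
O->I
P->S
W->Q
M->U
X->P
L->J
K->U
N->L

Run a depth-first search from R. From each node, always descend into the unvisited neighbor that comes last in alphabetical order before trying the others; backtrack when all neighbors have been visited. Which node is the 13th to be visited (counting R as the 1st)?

I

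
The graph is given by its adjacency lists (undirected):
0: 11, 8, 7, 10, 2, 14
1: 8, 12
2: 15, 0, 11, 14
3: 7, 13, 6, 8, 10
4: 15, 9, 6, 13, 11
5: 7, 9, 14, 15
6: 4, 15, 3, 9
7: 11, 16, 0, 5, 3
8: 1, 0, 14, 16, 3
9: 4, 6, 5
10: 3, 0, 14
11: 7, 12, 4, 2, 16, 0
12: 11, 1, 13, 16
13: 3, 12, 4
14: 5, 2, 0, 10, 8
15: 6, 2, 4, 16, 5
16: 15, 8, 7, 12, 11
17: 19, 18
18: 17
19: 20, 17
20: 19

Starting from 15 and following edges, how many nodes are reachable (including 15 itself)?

BFS from 15 visits: 15, 16, 6, 5, 4, 2, 12, 11, 8, 7, 9, 3, 14, 13, 0, 1, 10
Reachable nodes: 17 of 21 total.

17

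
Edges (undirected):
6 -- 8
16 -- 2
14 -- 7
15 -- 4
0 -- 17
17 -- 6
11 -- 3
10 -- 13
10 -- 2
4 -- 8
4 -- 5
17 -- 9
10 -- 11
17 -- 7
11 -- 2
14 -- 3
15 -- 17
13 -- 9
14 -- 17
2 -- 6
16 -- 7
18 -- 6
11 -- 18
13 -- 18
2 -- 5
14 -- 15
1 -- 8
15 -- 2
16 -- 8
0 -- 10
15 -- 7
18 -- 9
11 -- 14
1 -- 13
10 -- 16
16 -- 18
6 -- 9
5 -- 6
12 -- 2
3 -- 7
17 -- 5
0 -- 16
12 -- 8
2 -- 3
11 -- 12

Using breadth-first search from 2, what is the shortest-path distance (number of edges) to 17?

Level 0: 2
Level 1: 3, 5, 6, 10, 11, 12, 15, 16
Level 2: 0, 4, 7, 8, 9, 13, 14, 17, 18
Level 3: 1
17 first appears at level 2.

2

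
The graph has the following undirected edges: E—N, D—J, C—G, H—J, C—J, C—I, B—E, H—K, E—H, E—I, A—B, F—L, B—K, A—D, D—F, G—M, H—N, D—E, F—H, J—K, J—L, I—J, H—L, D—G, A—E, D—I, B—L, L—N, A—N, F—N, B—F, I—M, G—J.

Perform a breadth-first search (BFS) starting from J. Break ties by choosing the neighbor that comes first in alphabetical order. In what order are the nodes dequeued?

J, C, D, G, H, I, K, L, A, E, F, M, N, B

Visit J; enqueue C, D, G, H, I, K, L → queue [C, D, G, H, I, K, L]
Visit C → queue [D, G, H, I, K, L]
Visit D; enqueue A, E, F → queue [G, H, I, K, L, A, E, F]
Visit G; enqueue M → queue [H, I, K, L, A, E, F, M]
Visit H; enqueue N → queue [I, K, L, A, E, F, M, N]
Visit I → queue [K, L, A, E, F, M, N]
Visit K; enqueue B → queue [L, A, E, F, M, N, B]
Visit L → queue [A, E, F, M, N, B]
Visit A → queue [E, F, M, N, B]
Visit E → queue [F, M, N, B]
Visit F → queue [M, N, B]
Visit M → queue [N, B]
Visit N → queue [B]
Visit B → queue []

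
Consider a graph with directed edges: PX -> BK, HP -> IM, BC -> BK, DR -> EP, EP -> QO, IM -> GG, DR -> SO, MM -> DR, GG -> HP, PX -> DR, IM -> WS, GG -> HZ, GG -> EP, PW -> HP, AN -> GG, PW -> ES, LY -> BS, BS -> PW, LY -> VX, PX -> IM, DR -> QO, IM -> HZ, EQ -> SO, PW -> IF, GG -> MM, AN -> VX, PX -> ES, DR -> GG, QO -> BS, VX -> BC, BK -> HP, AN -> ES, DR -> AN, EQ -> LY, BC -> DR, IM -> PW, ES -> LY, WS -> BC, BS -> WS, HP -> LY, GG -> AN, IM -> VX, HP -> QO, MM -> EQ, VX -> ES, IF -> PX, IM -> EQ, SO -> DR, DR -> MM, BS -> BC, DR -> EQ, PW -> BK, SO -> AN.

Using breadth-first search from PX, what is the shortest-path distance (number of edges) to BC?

3

Level 0: PX
Level 1: BK, DR, ES, IM
Level 2: AN, EP, EQ, GG, HP, HZ, LY, MM, PW, QO, SO, VX, WS
Level 3: BC, BS, IF
BC first appears at level 3.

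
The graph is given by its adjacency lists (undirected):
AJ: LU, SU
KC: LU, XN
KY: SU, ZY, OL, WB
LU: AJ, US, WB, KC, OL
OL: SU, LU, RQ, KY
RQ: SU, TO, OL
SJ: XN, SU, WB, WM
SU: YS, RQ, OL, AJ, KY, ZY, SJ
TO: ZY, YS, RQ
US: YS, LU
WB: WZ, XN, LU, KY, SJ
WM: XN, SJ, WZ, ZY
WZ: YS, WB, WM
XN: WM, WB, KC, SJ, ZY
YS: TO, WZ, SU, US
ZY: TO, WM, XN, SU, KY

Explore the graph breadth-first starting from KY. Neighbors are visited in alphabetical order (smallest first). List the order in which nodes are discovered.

KY, OL, SU, WB, ZY, LU, RQ, AJ, SJ, YS, WZ, XN, TO, WM, KC, US

Visit KY; enqueue OL, SU, WB, ZY → queue [OL, SU, WB, ZY]
Visit OL; enqueue LU, RQ → queue [SU, WB, ZY, LU, RQ]
Visit SU; enqueue AJ, SJ, YS → queue [WB, ZY, LU, RQ, AJ, SJ, YS]
Visit WB; enqueue WZ, XN → queue [ZY, LU, RQ, AJ, SJ, YS, WZ, XN]
Visit ZY; enqueue TO, WM → queue [LU, RQ, AJ, SJ, YS, WZ, XN, TO, WM]
Visit LU; enqueue KC, US → queue [RQ, AJ, SJ, YS, WZ, XN, TO, WM, KC, US]
Visit RQ → queue [AJ, SJ, YS, WZ, XN, TO, WM, KC, US]
Visit AJ → queue [SJ, YS, WZ, XN, TO, WM, KC, US]
Visit SJ → queue [YS, WZ, XN, TO, WM, KC, US]
Visit YS → queue [WZ, XN, TO, WM, KC, US]
Visit WZ → queue [XN, TO, WM, KC, US]
Visit XN → queue [TO, WM, KC, US]
Visit TO → queue [WM, KC, US]
Visit WM → queue [KC, US]
Visit KC → queue [US]
Visit US → queue []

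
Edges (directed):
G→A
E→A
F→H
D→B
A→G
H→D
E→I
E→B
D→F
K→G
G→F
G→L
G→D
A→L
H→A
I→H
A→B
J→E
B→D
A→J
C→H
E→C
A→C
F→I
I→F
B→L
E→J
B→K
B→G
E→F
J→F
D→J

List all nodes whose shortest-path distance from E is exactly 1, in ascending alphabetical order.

A, B, C, F, I, J

Level 0: E
Level 1: A, B, C, F, I, J
Level 2: D, G, H, K, L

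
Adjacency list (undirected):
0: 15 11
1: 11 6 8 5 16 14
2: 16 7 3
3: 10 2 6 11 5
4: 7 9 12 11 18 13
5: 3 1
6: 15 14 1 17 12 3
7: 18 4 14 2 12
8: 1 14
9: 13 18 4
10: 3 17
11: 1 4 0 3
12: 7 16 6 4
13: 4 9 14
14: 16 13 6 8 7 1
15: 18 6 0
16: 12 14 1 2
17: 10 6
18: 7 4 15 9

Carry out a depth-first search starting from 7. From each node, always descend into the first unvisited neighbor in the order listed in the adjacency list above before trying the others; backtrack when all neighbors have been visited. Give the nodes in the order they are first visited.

Visit 7
7 → 18
18 → 4
4 → 9
9 → 13
13 → 14
14 → 16
16 → 12
12 → 6
6 → 15
15 → 0
0 → 11
11 → 1
1 → 8
1 → 5
5 → 3
3 → 10
10 → 17
3 → 2

7 -> 18 -> 4 -> 9 -> 13 -> 14 -> 16 -> 12 -> 6 -> 15 -> 0 -> 11 -> 1 -> 8 -> 5 -> 3 -> 10 -> 17 -> 2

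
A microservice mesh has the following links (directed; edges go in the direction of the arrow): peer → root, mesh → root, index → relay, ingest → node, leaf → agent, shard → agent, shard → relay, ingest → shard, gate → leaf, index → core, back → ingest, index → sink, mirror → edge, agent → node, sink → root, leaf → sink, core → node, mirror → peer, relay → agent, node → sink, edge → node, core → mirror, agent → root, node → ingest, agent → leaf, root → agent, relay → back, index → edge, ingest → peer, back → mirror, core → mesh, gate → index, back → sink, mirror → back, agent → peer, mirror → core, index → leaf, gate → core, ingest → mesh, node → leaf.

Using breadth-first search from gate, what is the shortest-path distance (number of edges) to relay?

2

Level 0: gate
Level 1: core, index, leaf
Level 2: agent, edge, mesh, mirror, node, relay, sink
Level 3: back, ingest, peer, root
Level 4: shard
relay first appears at level 2.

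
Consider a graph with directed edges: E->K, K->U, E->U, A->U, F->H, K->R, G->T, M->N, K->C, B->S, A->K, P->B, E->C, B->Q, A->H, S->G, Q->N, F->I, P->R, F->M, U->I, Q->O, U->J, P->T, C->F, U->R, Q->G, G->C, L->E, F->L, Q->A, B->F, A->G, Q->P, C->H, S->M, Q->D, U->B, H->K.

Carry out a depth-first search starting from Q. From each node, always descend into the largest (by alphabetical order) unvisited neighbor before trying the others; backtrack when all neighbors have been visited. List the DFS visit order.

Q P T R B S M N G C H K U J I F L E O D A

Visit Q
Q → P
P → T
P → R
P → B
B → S
S → M
M → N
S → G
G → C
C → H
H → K
K → U
U → J
U → I
C → F
F → L
L → E
Q → O
Q → D
Q → A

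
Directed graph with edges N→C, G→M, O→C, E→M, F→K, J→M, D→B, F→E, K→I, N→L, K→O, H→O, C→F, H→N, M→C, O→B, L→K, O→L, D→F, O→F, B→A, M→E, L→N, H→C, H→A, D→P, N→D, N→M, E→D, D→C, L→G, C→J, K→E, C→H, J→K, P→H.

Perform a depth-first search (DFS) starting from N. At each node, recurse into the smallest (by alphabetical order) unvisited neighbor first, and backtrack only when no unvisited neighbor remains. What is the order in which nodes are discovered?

N, C, F, E, D, B, A, P, H, O, L, G, M, K, I, J

Visit N
N → C
C → F
F → E
E → D
D → B
B → A
D → P
P → H
H → O
O → L
L → G
G → M
L → K
K → I
C → J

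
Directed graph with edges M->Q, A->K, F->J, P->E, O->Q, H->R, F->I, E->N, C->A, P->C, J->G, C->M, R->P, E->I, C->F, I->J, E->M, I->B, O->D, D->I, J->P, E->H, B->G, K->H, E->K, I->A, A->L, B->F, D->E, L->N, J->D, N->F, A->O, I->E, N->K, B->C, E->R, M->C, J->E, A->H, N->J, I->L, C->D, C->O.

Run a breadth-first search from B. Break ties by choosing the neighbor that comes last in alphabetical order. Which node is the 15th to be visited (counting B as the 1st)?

K

Visit B; enqueue G, F, C → queue [G, F, C]
Visit G → queue [F, C]
Visit F; enqueue J, I → queue [C, J, I]
Visit C; enqueue O, M, D, A → queue [J, I, O, M, D, A]
Visit J; enqueue P, E → queue [I, O, M, D, A, P, E]
Visit I; enqueue L → queue [O, M, D, A, P, E, L]
Visit O; enqueue Q → queue [M, D, A, P, E, L, Q]
Visit M → queue [D, A, P, E, L, Q]
Visit D → queue [A, P, E, L, Q]
Visit A; enqueue K, H → queue [P, E, L, Q, K, H]
Visit P → queue [E, L, Q, K, H]
Visit E; enqueue R, N → queue [L, Q, K, H, R, N]
Visit L → queue [Q, K, H, R, N]
Visit Q → queue [K, H, R, N]
Visit K → queue [H, R, N]
Visit H → queue [R, N]
Visit R → queue [N]
Visit N → queue []

Visit order: B, G, F, C, J, I, O, M, D, A, P, E, L, Q, K, H, R, N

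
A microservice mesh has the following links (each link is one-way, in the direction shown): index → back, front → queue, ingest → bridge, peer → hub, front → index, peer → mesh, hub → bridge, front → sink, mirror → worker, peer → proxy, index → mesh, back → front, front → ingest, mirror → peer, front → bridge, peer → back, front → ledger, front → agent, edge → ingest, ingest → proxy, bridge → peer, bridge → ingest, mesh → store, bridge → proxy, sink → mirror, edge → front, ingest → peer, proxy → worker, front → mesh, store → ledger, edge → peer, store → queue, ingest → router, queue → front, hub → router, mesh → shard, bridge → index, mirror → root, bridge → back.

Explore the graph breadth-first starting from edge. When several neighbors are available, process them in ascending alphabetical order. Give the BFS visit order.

edge, front, ingest, peer, agent, bridge, index, ledger, mesh, queue, sink, proxy, router, back, hub, shard, store, mirror, worker, root

Visit edge; enqueue front, ingest, peer → queue [front, ingest, peer]
Visit front; enqueue agent, bridge, index, ledger, mesh, queue, sink → queue [ingest, peer, agent, bridge, index, ledger, mesh, queue, sink]
Visit ingest; enqueue proxy, router → queue [peer, agent, bridge, index, ledger, mesh, queue, sink, proxy, router]
Visit peer; enqueue back, hub → queue [agent, bridge, index, ledger, mesh, queue, sink, proxy, router, back, hub]
Visit agent → queue [bridge, index, ledger, mesh, queue, sink, proxy, router, back, hub]
Visit bridge → queue [index, ledger, mesh, queue, sink, proxy, router, back, hub]
Visit index → queue [ledger, mesh, queue, sink, proxy, router, back, hub]
Visit ledger → queue [mesh, queue, sink, proxy, router, back, hub]
Visit mesh; enqueue shard, store → queue [queue, sink, proxy, router, back, hub, shard, store]
Visit queue → queue [sink, proxy, router, back, hub, shard, store]
Visit sink; enqueue mirror → queue [proxy, router, back, hub, shard, store, mirror]
Visit proxy; enqueue worker → queue [router, back, hub, shard, store, mirror, worker]
Visit router → queue [back, hub, shard, store, mirror, worker]
Visit back → queue [hub, shard, store, mirror, worker]
Visit hub → queue [shard, store, mirror, worker]
Visit shard → queue [store, mirror, worker]
Visit store → queue [mirror, worker]
Visit mirror; enqueue root → queue [worker, root]
Visit worker → queue [root]
Visit root → queue []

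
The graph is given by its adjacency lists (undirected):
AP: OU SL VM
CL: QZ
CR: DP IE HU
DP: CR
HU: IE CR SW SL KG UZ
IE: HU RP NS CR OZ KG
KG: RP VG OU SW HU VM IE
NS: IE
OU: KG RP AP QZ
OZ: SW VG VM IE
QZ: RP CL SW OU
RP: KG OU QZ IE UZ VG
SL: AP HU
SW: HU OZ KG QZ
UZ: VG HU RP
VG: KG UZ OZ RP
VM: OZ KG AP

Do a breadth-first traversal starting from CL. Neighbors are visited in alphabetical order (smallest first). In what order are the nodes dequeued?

CL, QZ, OU, RP, SW, AP, KG, IE, UZ, VG, HU, OZ, SL, VM, CR, NS, DP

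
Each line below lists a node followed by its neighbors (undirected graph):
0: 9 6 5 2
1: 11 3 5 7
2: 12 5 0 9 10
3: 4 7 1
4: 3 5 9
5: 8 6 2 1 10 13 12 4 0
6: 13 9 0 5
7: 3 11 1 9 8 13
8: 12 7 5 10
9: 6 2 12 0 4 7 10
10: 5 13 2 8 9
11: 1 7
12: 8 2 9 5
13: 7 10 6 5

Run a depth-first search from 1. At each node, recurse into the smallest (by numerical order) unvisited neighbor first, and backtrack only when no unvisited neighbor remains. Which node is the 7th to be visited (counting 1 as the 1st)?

9

Visit 1
1 → 3
3 → 4
4 → 5
5 → 0
0 → 2
2 → 9
9 → 6
6 → 13
13 → 7
7 → 8
8 → 10
8 → 12
7 → 11

Visit order: 1, 3, 4, 5, 0, 2, 9, 6, 13, 7, 8, 10, 12, 11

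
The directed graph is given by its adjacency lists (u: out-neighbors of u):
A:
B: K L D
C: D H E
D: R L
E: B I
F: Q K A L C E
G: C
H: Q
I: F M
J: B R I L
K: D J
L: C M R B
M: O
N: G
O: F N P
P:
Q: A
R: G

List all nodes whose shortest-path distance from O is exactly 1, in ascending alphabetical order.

Level 0: O
Level 1: F, N, P
Level 2: A, C, E, G, K, L, Q
Level 3: B, D, H, I, J, M, R

F, N, P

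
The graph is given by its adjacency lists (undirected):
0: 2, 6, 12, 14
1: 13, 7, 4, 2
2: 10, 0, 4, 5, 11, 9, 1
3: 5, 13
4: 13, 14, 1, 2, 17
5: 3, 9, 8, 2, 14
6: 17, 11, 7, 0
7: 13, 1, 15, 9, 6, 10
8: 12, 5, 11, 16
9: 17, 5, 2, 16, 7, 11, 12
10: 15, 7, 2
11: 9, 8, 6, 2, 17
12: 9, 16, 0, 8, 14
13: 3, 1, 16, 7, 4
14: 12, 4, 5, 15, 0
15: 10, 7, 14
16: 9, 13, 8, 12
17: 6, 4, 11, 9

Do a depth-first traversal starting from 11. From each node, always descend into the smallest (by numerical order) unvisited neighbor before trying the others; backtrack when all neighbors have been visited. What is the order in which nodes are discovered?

11 → 2 → 0 → 6 → 7 → 1 → 4 → 13 → 3 → 5 → 8 → 12 → 9 → 16 → 17 → 14 → 15 → 10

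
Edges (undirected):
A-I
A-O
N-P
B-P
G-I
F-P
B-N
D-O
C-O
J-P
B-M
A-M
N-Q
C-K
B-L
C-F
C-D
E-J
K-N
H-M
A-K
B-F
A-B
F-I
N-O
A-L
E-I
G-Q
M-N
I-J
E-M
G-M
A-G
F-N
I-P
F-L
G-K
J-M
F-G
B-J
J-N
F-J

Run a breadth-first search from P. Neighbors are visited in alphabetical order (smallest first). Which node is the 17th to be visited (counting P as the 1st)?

D

Visit P; enqueue B, F, I, J, N → queue [B, F, I, J, N]
Visit B; enqueue A, L, M → queue [F, I, J, N, A, L, M]
Visit F; enqueue C, G → queue [I, J, N, A, L, M, C, G]
Visit I; enqueue E → queue [J, N, A, L, M, C, G, E]
Visit J → queue [N, A, L, M, C, G, E]
Visit N; enqueue K, O, Q → queue [A, L, M, C, G, E, K, O, Q]
Visit A → queue [L, M, C, G, E, K, O, Q]
Visit L → queue [M, C, G, E, K, O, Q]
Visit M; enqueue H → queue [C, G, E, K, O, Q, H]
Visit C; enqueue D → queue [G, E, K, O, Q, H, D]
Visit G → queue [E, K, O, Q, H, D]
Visit E → queue [K, O, Q, H, D]
Visit K → queue [O, Q, H, D]
Visit O → queue [Q, H, D]
Visit Q → queue [H, D]
Visit H → queue [D]
Visit D → queue []

Visit order: P, B, F, I, J, N, A, L, M, C, G, E, K, O, Q, H, D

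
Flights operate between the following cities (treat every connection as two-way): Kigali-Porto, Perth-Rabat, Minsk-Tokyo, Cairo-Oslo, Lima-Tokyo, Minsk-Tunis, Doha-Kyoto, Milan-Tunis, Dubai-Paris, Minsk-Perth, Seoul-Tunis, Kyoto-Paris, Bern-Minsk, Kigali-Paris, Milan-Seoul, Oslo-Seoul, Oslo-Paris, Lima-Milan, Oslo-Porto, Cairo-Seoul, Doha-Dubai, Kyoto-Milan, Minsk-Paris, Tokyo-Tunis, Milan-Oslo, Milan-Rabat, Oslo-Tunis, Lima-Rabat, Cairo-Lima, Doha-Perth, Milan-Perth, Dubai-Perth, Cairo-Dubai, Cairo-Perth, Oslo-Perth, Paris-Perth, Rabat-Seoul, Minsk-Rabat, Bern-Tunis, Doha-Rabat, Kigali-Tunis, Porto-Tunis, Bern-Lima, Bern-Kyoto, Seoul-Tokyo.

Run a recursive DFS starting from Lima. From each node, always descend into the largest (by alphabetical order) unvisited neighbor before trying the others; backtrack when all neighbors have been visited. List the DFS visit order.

Visit Lima
Lima → Tokyo
Tokyo → Tunis
Tunis → Seoul
Seoul → Rabat
Rabat → Perth
Perth → Paris
Paris → Oslo
Oslo → Porto
Porto → Kigali
Oslo → Milan
Milan → Kyoto
Kyoto → Doha
Doha → Dubai
Dubai → Cairo
Kyoto → Bern
Bern → Minsk

Lima, Tokyo, Tunis, Seoul, Rabat, Perth, Paris, Oslo, Porto, Kigali, Milan, Kyoto, Doha, Dubai, Cairo, Bern, Minsk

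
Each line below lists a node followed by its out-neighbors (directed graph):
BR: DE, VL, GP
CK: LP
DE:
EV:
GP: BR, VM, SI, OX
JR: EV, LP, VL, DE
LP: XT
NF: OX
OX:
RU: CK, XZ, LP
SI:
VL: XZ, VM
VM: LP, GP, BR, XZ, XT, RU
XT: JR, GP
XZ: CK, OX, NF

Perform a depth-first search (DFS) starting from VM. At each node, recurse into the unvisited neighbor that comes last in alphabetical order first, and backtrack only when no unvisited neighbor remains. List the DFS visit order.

VM -> XZ -> OX -> NF -> CK -> LP -> XT -> JR -> VL -> EV -> DE -> GP -> SI -> BR -> RU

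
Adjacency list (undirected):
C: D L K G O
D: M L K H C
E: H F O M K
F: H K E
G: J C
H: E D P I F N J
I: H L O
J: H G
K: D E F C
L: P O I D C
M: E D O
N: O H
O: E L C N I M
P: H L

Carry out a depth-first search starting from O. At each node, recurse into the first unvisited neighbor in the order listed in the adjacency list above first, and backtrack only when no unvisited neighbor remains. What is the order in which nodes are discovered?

Visit O
O → E
E → H
H → D
D → M
D → L
L → P
L → I
L → C
C → K
K → F
C → G
G → J
H → N

O E H D M L P I C K F G J N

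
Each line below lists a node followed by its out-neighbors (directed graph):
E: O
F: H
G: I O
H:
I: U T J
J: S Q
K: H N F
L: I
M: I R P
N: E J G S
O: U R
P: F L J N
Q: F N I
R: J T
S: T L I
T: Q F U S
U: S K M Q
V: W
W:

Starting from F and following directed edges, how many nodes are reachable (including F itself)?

BFS from F visits: F, H
Reachable nodes: 2 of 19 total.

2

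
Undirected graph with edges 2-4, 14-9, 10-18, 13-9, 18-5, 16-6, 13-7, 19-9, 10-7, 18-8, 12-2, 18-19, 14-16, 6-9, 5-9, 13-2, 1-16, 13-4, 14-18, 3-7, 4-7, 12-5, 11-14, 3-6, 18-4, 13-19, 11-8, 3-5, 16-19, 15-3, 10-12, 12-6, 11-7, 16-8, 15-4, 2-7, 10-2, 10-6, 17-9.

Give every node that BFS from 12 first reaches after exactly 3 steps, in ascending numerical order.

Level 0: 12
Level 1: 2, 5, 6, 10
Level 2: 3, 4, 7, 9, 13, 16, 18
Level 3: 1, 8, 11, 14, 15, 17, 19

1, 8, 11, 14, 15, 17, 19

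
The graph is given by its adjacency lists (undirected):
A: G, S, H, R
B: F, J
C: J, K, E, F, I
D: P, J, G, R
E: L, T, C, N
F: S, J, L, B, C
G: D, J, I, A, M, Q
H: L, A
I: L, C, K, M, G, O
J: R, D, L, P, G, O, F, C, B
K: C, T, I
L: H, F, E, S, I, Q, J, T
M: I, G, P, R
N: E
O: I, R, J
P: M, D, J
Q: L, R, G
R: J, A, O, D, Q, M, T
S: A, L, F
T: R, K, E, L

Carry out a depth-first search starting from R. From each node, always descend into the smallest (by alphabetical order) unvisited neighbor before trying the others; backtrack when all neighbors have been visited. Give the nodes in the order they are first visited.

R -> A -> G -> D -> J -> B -> F -> C -> E -> L -> H -> I -> K -> T -> M -> P -> O -> Q -> S -> N

Visit R
R → A
A → G
G → D
D → J
J → B
B → F
F → C
C → E
E → L
L → H
L → I
I → K
K → T
I → M
M → P
I → O
L → Q
L → S
E → N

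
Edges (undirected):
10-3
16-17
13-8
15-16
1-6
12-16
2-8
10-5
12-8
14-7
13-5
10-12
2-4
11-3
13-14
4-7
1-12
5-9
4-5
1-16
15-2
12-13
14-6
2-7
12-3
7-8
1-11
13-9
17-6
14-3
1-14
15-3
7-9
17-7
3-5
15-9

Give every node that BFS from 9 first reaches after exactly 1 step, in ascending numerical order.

5, 7, 13, 15

Level 0: 9
Level 1: 5, 7, 13, 15
Level 2: 2, 3, 4, 8, 10, 12, 14, 16, 17
Level 3: 1, 6, 11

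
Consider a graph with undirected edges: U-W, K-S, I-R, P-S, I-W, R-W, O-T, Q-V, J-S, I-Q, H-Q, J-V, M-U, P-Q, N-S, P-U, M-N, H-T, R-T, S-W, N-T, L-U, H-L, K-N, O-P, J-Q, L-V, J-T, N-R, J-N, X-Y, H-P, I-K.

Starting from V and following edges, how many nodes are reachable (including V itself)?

16

BFS from V visits: V, J, L, Q, N, S, T, H, U, I, P, K, M, R, W, O
Reachable nodes: 16 of 18 total.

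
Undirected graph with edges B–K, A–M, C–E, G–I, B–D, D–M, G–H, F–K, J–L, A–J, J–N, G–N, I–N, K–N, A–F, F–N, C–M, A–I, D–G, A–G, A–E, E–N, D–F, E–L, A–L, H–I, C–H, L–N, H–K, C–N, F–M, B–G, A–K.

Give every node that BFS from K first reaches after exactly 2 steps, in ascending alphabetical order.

C, D, E, G, I, J, L, M

Level 0: K
Level 1: A, B, F, H, N
Level 2: C, D, E, G, I, J, L, M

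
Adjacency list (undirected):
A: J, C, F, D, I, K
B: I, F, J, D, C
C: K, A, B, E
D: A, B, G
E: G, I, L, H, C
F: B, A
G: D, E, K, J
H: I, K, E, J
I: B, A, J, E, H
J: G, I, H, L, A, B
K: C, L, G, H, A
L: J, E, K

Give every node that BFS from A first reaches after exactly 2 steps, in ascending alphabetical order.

Level 0: A
Level 1: C, D, F, I, J, K
Level 2: B, E, G, H, L

B, E, G, H, L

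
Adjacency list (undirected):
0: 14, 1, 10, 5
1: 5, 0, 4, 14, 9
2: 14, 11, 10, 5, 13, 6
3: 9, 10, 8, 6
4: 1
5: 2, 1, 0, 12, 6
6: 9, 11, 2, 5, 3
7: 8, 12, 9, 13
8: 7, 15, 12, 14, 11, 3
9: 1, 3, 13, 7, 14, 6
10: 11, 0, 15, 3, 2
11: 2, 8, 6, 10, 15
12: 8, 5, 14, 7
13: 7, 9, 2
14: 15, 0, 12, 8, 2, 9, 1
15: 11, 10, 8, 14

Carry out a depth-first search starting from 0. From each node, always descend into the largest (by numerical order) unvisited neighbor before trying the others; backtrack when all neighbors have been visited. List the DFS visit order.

Visit 0
0 → 14
14 → 15
15 → 11
11 → 10
10 → 3
3 → 9
9 → 13
13 → 7
7 → 12
12 → 8
12 → 5
5 → 6
6 → 2
5 → 1
1 → 4

0, 14, 15, 11, 10, 3, 9, 13, 7, 12, 8, 5, 6, 2, 1, 4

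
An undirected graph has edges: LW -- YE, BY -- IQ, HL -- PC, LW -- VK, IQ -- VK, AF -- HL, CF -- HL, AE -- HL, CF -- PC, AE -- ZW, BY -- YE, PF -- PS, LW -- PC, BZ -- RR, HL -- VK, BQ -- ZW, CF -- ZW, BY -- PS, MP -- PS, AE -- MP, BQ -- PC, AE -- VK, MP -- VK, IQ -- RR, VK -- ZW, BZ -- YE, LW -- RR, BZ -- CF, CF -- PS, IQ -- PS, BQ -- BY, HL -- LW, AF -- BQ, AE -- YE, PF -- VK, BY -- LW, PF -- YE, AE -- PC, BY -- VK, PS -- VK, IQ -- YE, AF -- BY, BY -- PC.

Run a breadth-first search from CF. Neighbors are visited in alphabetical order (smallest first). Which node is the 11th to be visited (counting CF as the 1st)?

LW

Visit CF; enqueue BZ, HL, PC, PS, ZW → queue [BZ, HL, PC, PS, ZW]
Visit BZ; enqueue RR, YE → queue [HL, PC, PS, ZW, RR, YE]
Visit HL; enqueue AE, AF, LW, VK → queue [PC, PS, ZW, RR, YE, AE, AF, LW, VK]
Visit PC; enqueue BQ, BY → queue [PS, ZW, RR, YE, AE, AF, LW, VK, BQ, BY]
Visit PS; enqueue IQ, MP, PF → queue [ZW, RR, YE, AE, AF, LW, VK, BQ, BY, IQ, MP, PF]
Visit ZW → queue [RR, YE, AE, AF, LW, VK, BQ, BY, IQ, MP, PF]
Visit RR → queue [YE, AE, AF, LW, VK, BQ, BY, IQ, MP, PF]
Visit YE → queue [AE, AF, LW, VK, BQ, BY, IQ, MP, PF]
Visit AE → queue [AF, LW, VK, BQ, BY, IQ, MP, PF]
Visit AF → queue [LW, VK, BQ, BY, IQ, MP, PF]
Visit LW → queue [VK, BQ, BY, IQ, MP, PF]
Visit VK → queue [BQ, BY, IQ, MP, PF]
Visit BQ → queue [BY, IQ, MP, PF]
Visit BY → queue [IQ, MP, PF]
Visit IQ → queue [MP, PF]
Visit MP → queue [PF]
Visit PF → queue []

Visit order: CF, BZ, HL, PC, PS, ZW, RR, YE, AE, AF, LW, VK, BQ, BY, IQ, MP, PF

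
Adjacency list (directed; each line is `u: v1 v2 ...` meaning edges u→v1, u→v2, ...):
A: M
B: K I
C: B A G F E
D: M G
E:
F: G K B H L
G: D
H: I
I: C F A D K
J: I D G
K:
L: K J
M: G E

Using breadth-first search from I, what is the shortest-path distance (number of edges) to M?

2

Level 0: I
Level 1: A, C, D, F, K
Level 2: B, E, G, H, L, M
Level 3: J
M first appears at level 2.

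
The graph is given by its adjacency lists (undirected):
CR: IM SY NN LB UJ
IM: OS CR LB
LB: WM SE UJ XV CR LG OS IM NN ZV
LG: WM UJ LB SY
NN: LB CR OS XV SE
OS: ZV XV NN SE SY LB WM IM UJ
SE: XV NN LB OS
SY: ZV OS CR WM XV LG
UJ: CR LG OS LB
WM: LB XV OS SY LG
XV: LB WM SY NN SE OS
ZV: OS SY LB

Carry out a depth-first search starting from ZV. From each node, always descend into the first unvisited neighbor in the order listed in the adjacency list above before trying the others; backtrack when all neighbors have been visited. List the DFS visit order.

ZV → OS → XV → LB → WM → SY → CR → IM → NN → SE → UJ → LG

Visit ZV
ZV → OS
OS → XV
XV → LB
LB → WM
WM → SY
SY → CR
CR → IM
CR → NN
NN → SE
CR → UJ
UJ → LG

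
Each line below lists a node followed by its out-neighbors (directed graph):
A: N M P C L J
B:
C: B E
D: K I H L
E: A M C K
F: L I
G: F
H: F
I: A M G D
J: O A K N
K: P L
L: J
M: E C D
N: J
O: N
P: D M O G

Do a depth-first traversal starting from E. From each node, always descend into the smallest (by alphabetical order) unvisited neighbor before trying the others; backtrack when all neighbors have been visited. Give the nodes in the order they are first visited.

E -> A -> C -> B -> J -> K -> L -> P -> D -> H -> F -> I -> G -> M -> O -> N

Visit E
E → A
A → C
C → B
A → J
J → K
K → L
K → P
P → D
D → H
H → F
F → I
I → G
I → M
P → O
O → N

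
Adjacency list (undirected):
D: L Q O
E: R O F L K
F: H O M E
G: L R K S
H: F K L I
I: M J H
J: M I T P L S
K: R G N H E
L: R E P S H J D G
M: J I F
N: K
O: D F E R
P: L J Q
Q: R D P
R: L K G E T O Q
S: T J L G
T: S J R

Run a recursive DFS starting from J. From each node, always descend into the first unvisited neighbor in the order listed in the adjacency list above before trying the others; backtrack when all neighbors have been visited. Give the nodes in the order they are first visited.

Visit J
J → M
M → I
I → H
H → F
F → O
O → D
D → L
L → R
R → K
K → G
G → S
S → T
K → N
K → E
R → Q
Q → P

J → M → I → H → F → O → D → L → R → K → G → S → T → N → E → Q → P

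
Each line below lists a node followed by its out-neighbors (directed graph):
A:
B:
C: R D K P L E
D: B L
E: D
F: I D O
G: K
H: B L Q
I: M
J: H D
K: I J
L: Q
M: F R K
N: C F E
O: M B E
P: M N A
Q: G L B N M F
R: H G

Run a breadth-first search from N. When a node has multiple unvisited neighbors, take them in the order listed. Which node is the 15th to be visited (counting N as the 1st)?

J

Visit N; enqueue C, F, E → queue [C, F, E]
Visit C; enqueue R, D, K, P, L → queue [F, E, R, D, K, P, L]
Visit F; enqueue I, O → queue [E, R, D, K, P, L, I, O]
Visit E → queue [R, D, K, P, L, I, O]
Visit R; enqueue H, G → queue [D, K, P, L, I, O, H, G]
Visit D; enqueue B → queue [K, P, L, I, O, H, G, B]
Visit K; enqueue J → queue [P, L, I, O, H, G, B, J]
Visit P; enqueue M, A → queue [L, I, O, H, G, B, J, M, A]
Visit L; enqueue Q → queue [I, O, H, G, B, J, M, A, Q]
Visit I → queue [O, H, G, B, J, M, A, Q]
Visit O → queue [H, G, B, J, M, A, Q]
Visit H → queue [G, B, J, M, A, Q]
Visit G → queue [B, J, M, A, Q]
Visit B → queue [J, M, A, Q]
Visit J → queue [M, A, Q]
Visit M → queue [A, Q]
Visit A → queue [Q]
Visit Q → queue []

Visit order: N, C, F, E, R, D, K, P, L, I, O, H, G, B, J, M, A, Q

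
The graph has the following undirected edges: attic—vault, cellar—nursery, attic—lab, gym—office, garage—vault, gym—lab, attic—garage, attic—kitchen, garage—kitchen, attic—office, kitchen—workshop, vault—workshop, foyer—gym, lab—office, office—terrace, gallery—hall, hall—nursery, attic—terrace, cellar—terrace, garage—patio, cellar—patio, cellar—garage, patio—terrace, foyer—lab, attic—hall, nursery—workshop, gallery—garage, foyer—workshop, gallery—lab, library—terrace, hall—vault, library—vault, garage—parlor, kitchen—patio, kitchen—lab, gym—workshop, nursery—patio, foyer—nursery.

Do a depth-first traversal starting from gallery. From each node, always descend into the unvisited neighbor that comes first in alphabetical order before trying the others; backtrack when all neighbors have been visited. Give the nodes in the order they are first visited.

gallery, garage, attic, hall, nursery, cellar, patio, kitchen, lab, foyer, gym, office, terrace, library, vault, workshop, parlor

Visit gallery
gallery → garage
garage → attic
attic → hall
hall → nursery
nursery → cellar
cellar → patio
patio → kitchen
kitchen → lab
lab → foyer
foyer → gym
gym → office
office → terrace
terrace → library
library → vault
vault → workshop
garage → parlor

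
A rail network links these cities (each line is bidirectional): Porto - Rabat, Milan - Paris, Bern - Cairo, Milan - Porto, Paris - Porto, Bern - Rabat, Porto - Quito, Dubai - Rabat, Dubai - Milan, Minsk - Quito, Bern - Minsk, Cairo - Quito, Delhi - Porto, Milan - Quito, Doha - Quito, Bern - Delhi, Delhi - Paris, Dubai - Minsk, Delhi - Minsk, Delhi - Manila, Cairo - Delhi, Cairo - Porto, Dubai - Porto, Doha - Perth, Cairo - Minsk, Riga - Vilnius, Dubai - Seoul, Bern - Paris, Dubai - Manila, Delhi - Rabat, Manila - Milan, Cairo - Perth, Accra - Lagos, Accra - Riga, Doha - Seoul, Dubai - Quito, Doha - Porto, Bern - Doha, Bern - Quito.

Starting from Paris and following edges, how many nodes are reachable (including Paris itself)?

14

BFS from Paris visits: Paris, Porto, Milan, Delhi, Bern, Rabat, Quito, Dubai, Doha, Cairo, Manila, Minsk, Seoul, Perth
Reachable nodes: 14 of 18 total.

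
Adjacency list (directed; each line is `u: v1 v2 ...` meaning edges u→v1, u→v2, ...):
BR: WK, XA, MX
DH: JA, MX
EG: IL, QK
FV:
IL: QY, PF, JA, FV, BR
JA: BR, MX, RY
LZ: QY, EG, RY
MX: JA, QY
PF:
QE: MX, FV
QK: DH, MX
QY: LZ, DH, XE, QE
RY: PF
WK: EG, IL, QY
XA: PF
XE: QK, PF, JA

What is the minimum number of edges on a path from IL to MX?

2

Level 0: IL
Level 1: BR, FV, JA, PF, QY
Level 2: DH, LZ, MX, QE, RY, WK, XA, XE
Level 3: EG, QK
MX first appears at level 2.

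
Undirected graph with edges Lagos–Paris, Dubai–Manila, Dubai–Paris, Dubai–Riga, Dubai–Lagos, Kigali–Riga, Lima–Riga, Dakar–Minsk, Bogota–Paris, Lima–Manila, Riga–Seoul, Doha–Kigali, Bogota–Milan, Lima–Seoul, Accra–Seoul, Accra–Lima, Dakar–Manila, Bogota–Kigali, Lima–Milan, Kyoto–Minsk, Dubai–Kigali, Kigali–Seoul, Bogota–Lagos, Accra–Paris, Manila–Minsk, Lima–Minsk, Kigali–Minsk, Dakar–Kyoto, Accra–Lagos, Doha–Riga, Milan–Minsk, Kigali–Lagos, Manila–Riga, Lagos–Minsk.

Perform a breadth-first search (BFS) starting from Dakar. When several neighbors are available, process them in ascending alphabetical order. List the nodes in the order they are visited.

Dakar → Kyoto → Manila → Minsk → Dubai → Lima → Riga → Kigali → Lagos → Milan → Paris → Accra → Seoul → Doha → Bogota

Visit Dakar; enqueue Kyoto, Manila, Minsk → queue [Kyoto, Manila, Minsk]
Visit Kyoto → queue [Manila, Minsk]
Visit Manila; enqueue Dubai, Lima, Riga → queue [Minsk, Dubai, Lima, Riga]
Visit Minsk; enqueue Kigali, Lagos, Milan → queue [Dubai, Lima, Riga, Kigali, Lagos, Milan]
Visit Dubai; enqueue Paris → queue [Lima, Riga, Kigali, Lagos, Milan, Paris]
Visit Lima; enqueue Accra, Seoul → queue [Riga, Kigali, Lagos, Milan, Paris, Accra, Seoul]
Visit Riga; enqueue Doha → queue [Kigali, Lagos, Milan, Paris, Accra, Seoul, Doha]
Visit Kigali; enqueue Bogota → queue [Lagos, Milan, Paris, Accra, Seoul, Doha, Bogota]
Visit Lagos → queue [Milan, Paris, Accra, Seoul, Doha, Bogota]
Visit Milan → queue [Paris, Accra, Seoul, Doha, Bogota]
Visit Paris → queue [Accra, Seoul, Doha, Bogota]
Visit Accra → queue [Seoul, Doha, Bogota]
Visit Seoul → queue [Doha, Bogota]
Visit Doha → queue [Bogota]
Visit Bogota → queue []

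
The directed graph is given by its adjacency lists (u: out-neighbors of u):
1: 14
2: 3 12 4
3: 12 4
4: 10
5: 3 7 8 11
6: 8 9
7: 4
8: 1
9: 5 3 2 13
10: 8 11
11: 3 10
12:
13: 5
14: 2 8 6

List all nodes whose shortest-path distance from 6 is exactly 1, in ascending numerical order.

Level 0: 6
Level 1: 8, 9
Level 2: 1, 2, 3, 5, 13
Level 3: 4, 7, 11, 12, 14
Level 4: 10

8, 9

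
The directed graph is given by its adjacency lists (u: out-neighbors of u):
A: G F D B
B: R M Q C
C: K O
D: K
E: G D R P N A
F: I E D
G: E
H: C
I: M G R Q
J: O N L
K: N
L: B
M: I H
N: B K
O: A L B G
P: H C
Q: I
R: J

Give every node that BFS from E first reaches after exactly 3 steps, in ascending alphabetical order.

Level 0: E
Level 1: A, D, G, N, P, R
Level 2: B, C, F, H, J, K
Level 3: I, L, M, O, Q

I, L, M, O, Q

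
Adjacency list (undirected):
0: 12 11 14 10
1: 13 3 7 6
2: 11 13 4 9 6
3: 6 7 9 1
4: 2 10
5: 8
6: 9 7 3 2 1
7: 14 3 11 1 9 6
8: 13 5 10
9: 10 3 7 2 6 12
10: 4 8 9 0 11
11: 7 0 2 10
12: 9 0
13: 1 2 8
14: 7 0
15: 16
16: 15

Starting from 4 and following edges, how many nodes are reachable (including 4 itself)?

BFS from 4 visits: 4, 2, 10, 11, 13, 9, 6, 8, 0, 7, 1, 3, 12, 5, 14
Reachable nodes: 15 of 17 total.

15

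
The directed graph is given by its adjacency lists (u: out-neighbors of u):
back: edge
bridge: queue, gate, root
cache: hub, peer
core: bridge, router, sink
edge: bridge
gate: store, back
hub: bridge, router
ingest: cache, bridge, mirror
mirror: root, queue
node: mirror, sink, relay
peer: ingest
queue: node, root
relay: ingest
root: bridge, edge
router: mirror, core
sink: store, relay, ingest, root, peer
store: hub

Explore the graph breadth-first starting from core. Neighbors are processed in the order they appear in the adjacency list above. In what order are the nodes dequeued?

Visit core; enqueue bridge, router, sink → queue [bridge, router, sink]
Visit bridge; enqueue queue, gate, root → queue [router, sink, queue, gate, root]
Visit router; enqueue mirror → queue [sink, queue, gate, root, mirror]
Visit sink; enqueue store, relay, ingest, peer → queue [queue, gate, root, mirror, store, relay, ingest, peer]
Visit queue; enqueue node → queue [gate, root, mirror, store, relay, ingest, peer, node]
Visit gate; enqueue back → queue [root, mirror, store, relay, ingest, peer, node, back]
Visit root; enqueue edge → queue [mirror, store, relay, ingest, peer, node, back, edge]
Visit mirror → queue [store, relay, ingest, peer, node, back, edge]
Visit store; enqueue hub → queue [relay, ingest, peer, node, back, edge, hub]
Visit relay → queue [ingest, peer, node, back, edge, hub]
Visit ingest; enqueue cache → queue [peer, node, back, edge, hub, cache]
Visit peer → queue [node, back, edge, hub, cache]
Visit node → queue [back, edge, hub, cache]
Visit back → queue [edge, hub, cache]
Visit edge → queue [hub, cache]
Visit hub → queue [cache]
Visit cache → queue []

core -> bridge -> router -> sink -> queue -> gate -> root -> mirror -> store -> relay -> ingest -> peer -> node -> back -> edge -> hub -> cache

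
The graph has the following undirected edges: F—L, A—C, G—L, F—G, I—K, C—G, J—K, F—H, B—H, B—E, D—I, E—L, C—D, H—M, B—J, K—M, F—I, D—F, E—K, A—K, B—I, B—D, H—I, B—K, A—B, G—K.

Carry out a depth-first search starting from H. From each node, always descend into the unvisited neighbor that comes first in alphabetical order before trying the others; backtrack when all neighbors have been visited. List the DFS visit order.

Visit H
H → B
B → A
A → C
C → D
D → F
F → G
G → K
K → E
E → L
K → I
K → J
K → M

H → B → A → C → D → F → G → K → E → L → I → J → M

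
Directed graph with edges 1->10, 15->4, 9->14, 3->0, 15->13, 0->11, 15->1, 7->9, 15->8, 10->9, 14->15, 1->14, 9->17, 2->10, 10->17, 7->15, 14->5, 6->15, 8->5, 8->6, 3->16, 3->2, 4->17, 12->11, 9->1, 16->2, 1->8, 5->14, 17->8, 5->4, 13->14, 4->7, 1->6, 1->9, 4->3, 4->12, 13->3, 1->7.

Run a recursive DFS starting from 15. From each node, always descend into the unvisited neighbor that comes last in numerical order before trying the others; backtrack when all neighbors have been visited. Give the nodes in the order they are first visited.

15, 13, 14, 5, 4, 17, 8, 6, 12, 11, 7, 9, 1, 10, 3, 16, 2, 0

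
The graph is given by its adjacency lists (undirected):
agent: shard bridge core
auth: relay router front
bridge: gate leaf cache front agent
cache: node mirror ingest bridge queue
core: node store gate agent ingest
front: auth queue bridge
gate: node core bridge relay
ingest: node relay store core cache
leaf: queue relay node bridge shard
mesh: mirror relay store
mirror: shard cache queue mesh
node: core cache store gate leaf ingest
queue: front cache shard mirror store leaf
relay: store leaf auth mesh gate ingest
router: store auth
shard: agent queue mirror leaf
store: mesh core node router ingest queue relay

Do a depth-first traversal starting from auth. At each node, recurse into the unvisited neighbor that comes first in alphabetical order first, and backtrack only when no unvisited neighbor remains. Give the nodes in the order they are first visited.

Visit auth
auth → front
front → bridge
bridge → agent
agent → core
core → gate
gate → node
node → cache
cache → ingest
ingest → relay
relay → leaf
leaf → queue
queue → mirror
mirror → mesh
mesh → store
store → router
mirror → shard

auth -> front -> bridge -> agent -> core -> gate -> node -> cache -> ingest -> relay -> leaf -> queue -> mirror -> mesh -> store -> router -> shard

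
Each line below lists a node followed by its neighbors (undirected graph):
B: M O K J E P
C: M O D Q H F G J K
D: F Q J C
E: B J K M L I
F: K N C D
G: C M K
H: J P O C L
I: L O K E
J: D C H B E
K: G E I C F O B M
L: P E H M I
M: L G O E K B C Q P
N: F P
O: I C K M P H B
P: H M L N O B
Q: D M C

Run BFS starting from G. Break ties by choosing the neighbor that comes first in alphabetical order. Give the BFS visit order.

G C K M D F H J O Q B E I L P N

Visit G; enqueue C, K, M → queue [C, K, M]
Visit C; enqueue D, F, H, J, O, Q → queue [K, M, D, F, H, J, O, Q]
Visit K; enqueue B, E, I → queue [M, D, F, H, J, O, Q, B, E, I]
Visit M; enqueue L, P → queue [D, F, H, J, O, Q, B, E, I, L, P]
Visit D → queue [F, H, J, O, Q, B, E, I, L, P]
Visit F; enqueue N → queue [H, J, O, Q, B, E, I, L, P, N]
Visit H → queue [J, O, Q, B, E, I, L, P, N]
Visit J → queue [O, Q, B, E, I, L, P, N]
Visit O → queue [Q, B, E, I, L, P, N]
Visit Q → queue [B, E, I, L, P, N]
Visit B → queue [E, I, L, P, N]
Visit E → queue [I, L, P, N]
Visit I → queue [L, P, N]
Visit L → queue [P, N]
Visit P → queue [N]
Visit N → queue []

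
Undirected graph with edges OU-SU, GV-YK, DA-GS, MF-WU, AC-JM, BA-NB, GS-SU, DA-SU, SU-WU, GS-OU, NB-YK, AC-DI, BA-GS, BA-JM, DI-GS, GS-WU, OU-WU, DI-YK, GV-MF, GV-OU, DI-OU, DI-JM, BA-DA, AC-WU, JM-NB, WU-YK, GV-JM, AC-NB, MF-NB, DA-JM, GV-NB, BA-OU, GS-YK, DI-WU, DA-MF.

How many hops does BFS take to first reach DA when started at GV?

Level 0: GV
Level 1: JM, MF, NB, OU, YK
Level 2: AC, BA, DA, DI, GS, SU, WU
DA first appears at level 2.

2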